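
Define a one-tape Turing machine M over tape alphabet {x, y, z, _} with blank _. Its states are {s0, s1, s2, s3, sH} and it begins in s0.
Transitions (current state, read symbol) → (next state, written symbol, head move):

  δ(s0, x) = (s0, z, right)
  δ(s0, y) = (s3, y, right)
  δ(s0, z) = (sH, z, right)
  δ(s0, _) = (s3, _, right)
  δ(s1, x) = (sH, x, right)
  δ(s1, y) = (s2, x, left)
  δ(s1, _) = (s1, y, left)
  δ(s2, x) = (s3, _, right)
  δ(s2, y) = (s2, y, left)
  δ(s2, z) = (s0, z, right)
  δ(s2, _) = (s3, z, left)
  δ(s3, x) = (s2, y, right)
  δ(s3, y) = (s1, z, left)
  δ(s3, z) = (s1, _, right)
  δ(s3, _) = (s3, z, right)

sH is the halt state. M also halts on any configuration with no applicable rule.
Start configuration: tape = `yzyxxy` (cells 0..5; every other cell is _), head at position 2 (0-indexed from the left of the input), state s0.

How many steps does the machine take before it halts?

20

s0 | yz[y]xxy   read y → write y, move right, go to s3
s3 | yzy[x]xy   read x → write y, move right, go to s2
s2 | yzyy[x]y   read x → write _, move right, go to s3
s3 | yzyy_[y]   read y → write z, move left, go to s1
s1 | yzyy[_]z   read _ → write y, move left, go to s1
s1 | yzy[y]yz   read y → write x, move left, go to s2
s2 | yz[y]xyz   read y → write y, move left, go to s2
s2 | y[z]yxyz   read z → write z, move right, go to s0
s0 | yz[y]xyz   read y → write y, move right, go to s3
s3 | yzy[x]yz   read x → write y, move right, go to s2
s2 | yzyy[y]z   read y → write y, move left, go to s2
s2 | yzy[y]yz   read y → write y, move left, go to s2
s2 | yz[y]yyz   read y → write y, move left, go to s2
s2 | y[z]yyyz   read z → write z, move right, go to s0
s0 | yz[y]yyz   read y → write y, move right, go to s3
s3 | yzy[y]yz   read y → write z, move left, go to s1
s1 | yz[y]zyz   read y → write x, move left, go to s2
s2 | y[z]xzyz   read z → write z, move right, go to s0
s0 | yz[x]zyz   read x → write z, move right, go to s0
s0 | yzz[z]yz   read z → write z, move right, go to sH
sH | yzzz[y]z
M halts after 20 transitions.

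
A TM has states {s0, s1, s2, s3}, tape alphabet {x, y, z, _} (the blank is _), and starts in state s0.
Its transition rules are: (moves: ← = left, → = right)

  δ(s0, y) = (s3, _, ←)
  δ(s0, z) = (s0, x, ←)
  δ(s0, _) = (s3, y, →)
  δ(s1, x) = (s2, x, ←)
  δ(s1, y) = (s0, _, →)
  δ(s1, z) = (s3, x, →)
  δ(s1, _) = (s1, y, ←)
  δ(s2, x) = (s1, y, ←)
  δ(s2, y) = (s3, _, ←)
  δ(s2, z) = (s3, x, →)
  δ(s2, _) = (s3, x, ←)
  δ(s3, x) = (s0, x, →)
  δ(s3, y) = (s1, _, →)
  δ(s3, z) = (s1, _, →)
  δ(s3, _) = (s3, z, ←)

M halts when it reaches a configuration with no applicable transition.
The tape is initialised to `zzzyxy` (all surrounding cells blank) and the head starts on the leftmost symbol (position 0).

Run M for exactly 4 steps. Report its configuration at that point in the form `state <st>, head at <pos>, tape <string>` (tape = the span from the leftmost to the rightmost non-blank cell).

state=s0 head=0 tape=_[z]zzyxy   (s0,z)→(s0,x,←)
state=s0 head=-1 tape=[_]xzzyxy   (s0,_)→(s3,y,→)
state=s3 head=0 tape=y[x]zzyxy   (s3,x)→(s0,x,→)
state=s0 head=1 tape=yx[z]zyxy   (s0,z)→(s0,x,←)
state=s0 head=0 tape=y[x]xzyxy
After 4 steps: state s0, head at 0, tape yxxzyxy.

state s0, head at 0, tape yxxzyxy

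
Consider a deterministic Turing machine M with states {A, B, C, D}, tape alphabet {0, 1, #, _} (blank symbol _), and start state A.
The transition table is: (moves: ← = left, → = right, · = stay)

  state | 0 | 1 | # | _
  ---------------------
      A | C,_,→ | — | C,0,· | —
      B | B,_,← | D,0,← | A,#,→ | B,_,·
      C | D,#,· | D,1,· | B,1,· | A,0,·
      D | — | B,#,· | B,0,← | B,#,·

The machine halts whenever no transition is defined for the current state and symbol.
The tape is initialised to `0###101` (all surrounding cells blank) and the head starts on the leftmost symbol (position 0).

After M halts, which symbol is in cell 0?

state=A head=0 tape=[0]###101_   (A,0)→(C,_,→)
state=C head=1 tape=_[#]##101_   (C,#)→(B,1,·)
state=B head=1 tape=_[1]##101_   (B,1)→(D,0,←)
state=D head=0 tape=[_]0##101_   (D,_)→(B,#,·)
state=B head=0 tape=[#]0##101_   (B,#)→(A,#,→)
state=A head=1 tape=#[0]##101_   (A,0)→(C,_,→)
state=C head=2 tape=#_[#]#101_   (C,#)→(B,1,·)
state=B head=2 tape=#_[1]#101_   (B,1)→(D,0,←)
state=D head=1 tape=#[_]0#101_   (D,_)→(B,#,·)
state=B head=1 tape=#[#]0#101_   (B,#)→(A,#,→)
state=A head=2 tape=##[0]#101_   (A,0)→(C,_,→)
state=C head=3 tape=##_[#]101_   (C,#)→(B,1,·)
state=B head=3 tape=##_[1]101_   (B,1)→(D,0,←)
state=D head=2 tape=##[_]0101_   (D,_)→(B,#,·)
state=B head=2 tape=##[#]0101_   (B,#)→(A,#,→)
state=A head=3 tape=###[0]101_   (A,0)→(C,_,→)
state=C head=4 tape=###_[1]01_   (C,1)→(D,1,·)
state=D head=4 tape=###_[1]01_   (D,1)→(B,#,·)
state=B head=4 tape=###_[#]01_   (B,#)→(A,#,→)
state=A head=5 tape=###_#[0]1_   (A,0)→(C,_,→)
state=C head=6 tape=###_#_[1]_   (C,1)→(D,1,·)
state=D head=6 tape=###_#_[1]_   (D,1)→(B,#,·)
state=B head=6 tape=###_#_[#]_   (B,#)→(A,#,→)
state=A head=7 tape=###_#_#[_]
Cell 0 holds # when M halts.

#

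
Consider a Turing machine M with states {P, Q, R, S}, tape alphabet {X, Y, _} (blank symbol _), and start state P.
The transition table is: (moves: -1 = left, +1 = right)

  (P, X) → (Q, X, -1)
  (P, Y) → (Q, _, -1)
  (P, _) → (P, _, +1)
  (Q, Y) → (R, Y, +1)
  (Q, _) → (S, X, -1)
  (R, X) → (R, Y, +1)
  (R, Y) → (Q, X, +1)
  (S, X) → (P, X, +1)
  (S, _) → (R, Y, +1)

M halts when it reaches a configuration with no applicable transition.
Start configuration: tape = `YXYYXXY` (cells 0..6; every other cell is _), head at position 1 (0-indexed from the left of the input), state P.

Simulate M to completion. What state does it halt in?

Q

P | Y[X]YYXXY_   read X → write X, move -1, go to Q
Q | [Y]XYYXXY_   read Y → write Y, move +1, go to R
R | Y[X]YYXXY_   read X → write Y, move +1, go to R
R | YY[Y]YXXY_   read Y → write X, move +1, go to Q
Q | YYX[Y]XXY_   read Y → write Y, move +1, go to R
R | YYXY[X]XY_   read X → write Y, move +1, go to R
R | YYXYY[X]Y_   read X → write Y, move +1, go to R
R | YYXYYY[Y]_   read Y → write X, move +1, go to Q
Q | YYXYYYX[_]   read _ → write X, move -1, go to S
S | YYXYYY[X]X   read X → write X, move +1, go to P
P | YYXYYYX[X]   read X → write X, move -1, go to Q
Q | YYXYYY[X]X
No transition is defined for (Q, X); M halts in state Q.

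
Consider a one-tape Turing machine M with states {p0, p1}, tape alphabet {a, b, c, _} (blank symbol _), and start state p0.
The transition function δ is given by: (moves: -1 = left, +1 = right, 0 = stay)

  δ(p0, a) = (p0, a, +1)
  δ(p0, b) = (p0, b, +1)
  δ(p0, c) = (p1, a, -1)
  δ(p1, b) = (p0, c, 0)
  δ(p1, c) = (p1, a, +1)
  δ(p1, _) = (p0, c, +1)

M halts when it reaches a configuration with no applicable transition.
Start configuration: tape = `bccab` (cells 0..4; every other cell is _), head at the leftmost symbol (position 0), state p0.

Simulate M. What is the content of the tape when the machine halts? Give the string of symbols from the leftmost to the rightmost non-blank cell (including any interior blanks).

p0 | _[b]ccab   read b → write b, move +1, go to p0
p0 | _b[c]cab   read c → write a, move -1, go to p1
p1 | _[b]acab   read b → write c, move 0, go to p0
p0 | _[c]acab   read c → write a, move -1, go to p1
p1 | [_]aacab   read _ → write c, move +1, go to p0
p0 | c[a]acab   read a → write a, move +1, go to p0
p0 | ca[a]cab   read a → write a, move +1, go to p0
p0 | caa[c]ab   read c → write a, move -1, go to p1
p1 | ca[a]aab
The non-blank tape span at halt is caaaab.

caaaab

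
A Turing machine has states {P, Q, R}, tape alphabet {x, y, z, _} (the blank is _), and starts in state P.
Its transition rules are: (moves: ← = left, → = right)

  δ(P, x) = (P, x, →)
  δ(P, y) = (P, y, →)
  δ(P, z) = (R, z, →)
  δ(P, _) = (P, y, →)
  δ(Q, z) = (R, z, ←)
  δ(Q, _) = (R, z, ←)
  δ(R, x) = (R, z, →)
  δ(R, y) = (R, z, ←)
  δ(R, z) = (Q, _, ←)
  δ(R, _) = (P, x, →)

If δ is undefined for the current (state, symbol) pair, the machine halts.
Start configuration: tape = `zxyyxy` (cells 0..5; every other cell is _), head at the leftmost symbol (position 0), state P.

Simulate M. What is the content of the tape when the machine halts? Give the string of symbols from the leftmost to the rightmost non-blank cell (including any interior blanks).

P | _[z]xyyxy   read z → write z, move →, go to R
R | _z[x]yyxy   read x → write z, move →, go to R
R | _zz[y]yxy   read y → write z, move ←, go to R
R | _z[z]zyxy   read z → write _, move ←, go to Q
Q | _[z]_zyxy   read z → write z, move ←, go to R
R | [_]z_zyxy   read _ → write x, move →, go to P
P | x[z]_zyxy   read z → write z, move →, go to R
R | xz[_]zyxy   read _ → write x, move →, go to P
P | xzx[z]yxy   read z → write z, move →, go to R
R | xzxz[y]xy   read y → write z, move ←, go to R
R | xzx[z]zxy   read z → write _, move ←, go to Q
Q | xz[x]_zxy
The non-blank tape span at halt is xzx_zxy.

xzx_zxy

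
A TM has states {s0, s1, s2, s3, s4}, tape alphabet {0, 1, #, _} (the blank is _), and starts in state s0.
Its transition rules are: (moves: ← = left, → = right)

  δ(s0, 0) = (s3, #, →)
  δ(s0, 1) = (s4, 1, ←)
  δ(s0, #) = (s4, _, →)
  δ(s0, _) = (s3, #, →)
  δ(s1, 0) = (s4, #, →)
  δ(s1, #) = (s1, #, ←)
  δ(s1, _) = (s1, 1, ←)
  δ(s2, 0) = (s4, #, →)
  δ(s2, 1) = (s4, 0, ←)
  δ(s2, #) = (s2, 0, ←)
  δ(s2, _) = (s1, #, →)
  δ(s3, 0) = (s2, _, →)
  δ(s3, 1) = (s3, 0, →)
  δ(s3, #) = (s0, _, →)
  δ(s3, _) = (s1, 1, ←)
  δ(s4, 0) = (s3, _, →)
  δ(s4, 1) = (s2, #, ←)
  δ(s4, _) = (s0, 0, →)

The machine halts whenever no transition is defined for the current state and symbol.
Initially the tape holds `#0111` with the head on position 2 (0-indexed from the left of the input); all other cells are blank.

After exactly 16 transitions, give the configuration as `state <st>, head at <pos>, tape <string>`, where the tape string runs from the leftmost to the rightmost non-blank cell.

state s1, head at 4, tape #_0#_1#1

s0 | #0[1]11___   read 1 → write 1, move ←, go to s4
s4 | #[0]111___   read 0 → write _, move →, go to s3
s3 | #_[1]11___   read 1 → write 0, move →, go to s3
s3 | #_0[1]1___   read 1 → write 0, move →, go to s3
s3 | #_00[1]___   read 1 → write 0, move →, go to s3
s3 | #_000[_]__   read _ → write 1, move ←, go to s1
s1 | #_00[0]1__   read 0 → write #, move →, go to s4
s4 | #_00#[1]__   read 1 → write #, move ←, go to s2
s2 | #_00[#]#__   read # → write 0, move ←, go to s2
s2 | #_0[0]0#__   read 0 → write #, move →, go to s4
s4 | #_0#[0]#__   read 0 → write _, move →, go to s3
s3 | #_0#_[#]__   read # → write _, move →, go to s0
s0 | #_0#__[_]_   read _ → write #, move →, go to s3
s3 | #_0#__#[_]   read _ → write 1, move ←, go to s1
s1 | #_0#__[#]1   read # → write #, move ←, go to s1
s1 | #_0#_[_]#1   read _ → write 1, move ←, go to s1
s1 | #_0#[_]1#1
After 16 steps: state s1, head at 4, tape #_0#_1#1.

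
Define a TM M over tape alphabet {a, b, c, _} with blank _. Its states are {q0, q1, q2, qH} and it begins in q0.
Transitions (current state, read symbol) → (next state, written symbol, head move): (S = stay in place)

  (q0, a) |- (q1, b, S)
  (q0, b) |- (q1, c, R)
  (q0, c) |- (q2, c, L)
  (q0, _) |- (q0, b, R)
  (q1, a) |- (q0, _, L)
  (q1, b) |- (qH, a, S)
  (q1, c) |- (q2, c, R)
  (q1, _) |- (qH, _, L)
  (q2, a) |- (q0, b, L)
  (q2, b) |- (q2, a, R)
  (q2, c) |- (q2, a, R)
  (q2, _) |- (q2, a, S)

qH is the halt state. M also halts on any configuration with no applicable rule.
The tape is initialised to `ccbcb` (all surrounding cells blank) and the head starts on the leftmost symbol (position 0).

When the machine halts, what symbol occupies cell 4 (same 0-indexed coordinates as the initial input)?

state=q0 head=0 tape=__[c]cbcb_   (q0,c)→(q2,c,L)
state=q2 head=-1 tape=_[_]ccbcb_   (q2,_)→(q2,a,S)
state=q2 head=-1 tape=_[a]ccbcb_   (q2,a)→(q0,b,L)
state=q0 head=-2 tape=[_]bccbcb_   (q0,_)→(q0,b,R)
state=q0 head=-1 tape=b[b]ccbcb_   (q0,b)→(q1,c,R)
state=q1 head=0 tape=bc[c]cbcb_   (q1,c)→(q2,c,R)
state=q2 head=1 tape=bcc[c]bcb_   (q2,c)→(q2,a,R)
state=q2 head=2 tape=bcca[b]cb_   (q2,b)→(q2,a,R)
state=q2 head=3 tape=bccaa[c]b_   (q2,c)→(q2,a,R)
state=q2 head=4 tape=bccaaa[b]_   (q2,b)→(q2,a,R)
state=q2 head=5 tape=bccaaaa[_]   (q2,_)→(q2,a,S)
state=q2 head=5 tape=bccaaaa[a]   (q2,a)→(q0,b,L)
state=q0 head=4 tape=bccaaa[a]b   (q0,a)→(q1,b,S)
state=q1 head=4 tape=bccaaa[b]b   (q1,b)→(qH,a,S)
state=qH head=4 tape=bccaaa[a]b
Cell 4 holds a when M halts.

a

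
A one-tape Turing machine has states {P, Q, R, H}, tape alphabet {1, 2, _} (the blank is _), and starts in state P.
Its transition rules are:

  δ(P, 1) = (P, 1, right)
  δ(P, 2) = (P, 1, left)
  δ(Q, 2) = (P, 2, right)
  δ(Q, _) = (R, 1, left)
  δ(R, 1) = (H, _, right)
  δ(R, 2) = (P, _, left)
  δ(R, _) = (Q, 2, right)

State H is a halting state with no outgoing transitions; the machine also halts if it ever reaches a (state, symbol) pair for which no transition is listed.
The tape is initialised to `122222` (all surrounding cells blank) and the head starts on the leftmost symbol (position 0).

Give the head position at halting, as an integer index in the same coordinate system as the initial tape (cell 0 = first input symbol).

6

P | [1]22222_   read 1 → write 1, move right, go to P
P | 1[2]2222_   read 2 → write 1, move left, go to P
P | [1]12222_   read 1 → write 1, move right, go to P
P | 1[1]2222_   read 1 → write 1, move right, go to P
P | 11[2]222_   read 2 → write 1, move left, go to P
P | 1[1]1222_   read 1 → write 1, move right, go to P
P | 11[1]222_   read 1 → write 1, move right, go to P
P | 111[2]22_   read 2 → write 1, move left, go to P
P | 11[1]122_   read 1 → write 1, move right, go to P
P | 111[1]22_   read 1 → write 1, move right, go to P
P | 1111[2]2_   read 2 → write 1, move left, go to P
P | 111[1]12_   read 1 → write 1, move right, go to P
P | 1111[1]2_   read 1 → write 1, move right, go to P
P | 11111[2]_   read 2 → write 1, move left, go to P
P | 1111[1]1_   read 1 → write 1, move right, go to P
P | 11111[1]_   read 1 → write 1, move right, go to P
P | 111111[_]
At halt the head is at cell 6.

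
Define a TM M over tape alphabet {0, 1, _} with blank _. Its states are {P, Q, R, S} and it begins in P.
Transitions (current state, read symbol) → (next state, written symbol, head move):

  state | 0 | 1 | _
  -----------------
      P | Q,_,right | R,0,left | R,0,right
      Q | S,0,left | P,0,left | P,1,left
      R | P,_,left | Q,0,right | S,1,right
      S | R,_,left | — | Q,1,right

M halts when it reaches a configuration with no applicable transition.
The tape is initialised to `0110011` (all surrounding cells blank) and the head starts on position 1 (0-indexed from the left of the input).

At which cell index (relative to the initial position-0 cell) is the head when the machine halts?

1

state=P head=1 tape=_0[1]10011   (P,1)→(R,0,left)
state=R head=0 tape=_[0]010011   (R,0)→(P,_,left)
state=P head=-1 tape=[_]_010011   (P,_)→(R,0,right)
state=R head=0 tape=0[_]010011   (R,_)→(S,1,right)
state=S head=1 tape=01[0]10011   (S,0)→(R,_,left)
state=R head=0 tape=0[1]_10011   (R,1)→(Q,0,right)
state=Q head=1 tape=00[_]10011   (Q,_)→(P,1,left)
state=P head=0 tape=0[0]110011   (P,0)→(Q,_,right)
state=Q head=1 tape=0_[1]10011   (Q,1)→(P,0,left)
state=P head=0 tape=0[_]010011   (P,_)→(R,0,right)
state=R head=1 tape=00[0]10011   (R,0)→(P,_,left)
state=P head=0 tape=0[0]_10011   (P,0)→(Q,_,right)
state=Q head=1 tape=0_[_]10011   (Q,_)→(P,1,left)
state=P head=0 tape=0[_]110011   (P,_)→(R,0,right)
state=R head=1 tape=00[1]10011   (R,1)→(Q,0,right)
state=Q head=2 tape=000[1]0011   (Q,1)→(P,0,left)
state=P head=1 tape=00[0]00011   (P,0)→(Q,_,right)
state=Q head=2 tape=00_[0]0011   (Q,0)→(S,0,left)
state=S head=1 tape=00[_]00011   (S,_)→(Q,1,right)
state=Q head=2 tape=001[0]0011   (Q,0)→(S,0,left)
state=S head=1 tape=00[1]00011
At halt the head is at cell 1.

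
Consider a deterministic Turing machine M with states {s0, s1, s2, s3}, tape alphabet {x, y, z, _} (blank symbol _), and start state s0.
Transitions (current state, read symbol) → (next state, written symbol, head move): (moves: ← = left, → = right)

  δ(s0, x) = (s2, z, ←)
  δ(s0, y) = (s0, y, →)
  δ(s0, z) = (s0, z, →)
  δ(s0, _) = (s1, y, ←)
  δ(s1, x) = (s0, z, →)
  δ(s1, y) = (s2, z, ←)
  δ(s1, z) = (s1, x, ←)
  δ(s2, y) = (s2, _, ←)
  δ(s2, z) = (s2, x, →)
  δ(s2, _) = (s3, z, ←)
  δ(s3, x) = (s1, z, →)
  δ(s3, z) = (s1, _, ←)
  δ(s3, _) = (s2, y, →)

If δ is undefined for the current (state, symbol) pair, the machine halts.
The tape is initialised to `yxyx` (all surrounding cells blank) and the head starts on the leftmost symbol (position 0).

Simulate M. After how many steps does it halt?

state=s0 head=0 tape=____[y]xyx   (s0,y)→(s0,y,→)
state=s0 head=1 tape=____y[x]yx   (s0,x)→(s2,z,←)
state=s2 head=0 tape=____[y]zyx   (s2,y)→(s2,_,←)
state=s2 head=-1 tape=___[_]_zyx   (s2,_)→(s3,z,←)
state=s3 head=-2 tape=__[_]z_zyx   (s3,_)→(s2,y,→)
state=s2 head=-1 tape=__y[z]_zyx   (s2,z)→(s2,x,→)
state=s2 head=0 tape=__yx[_]zyx   (s2,_)→(s3,z,←)
state=s3 head=-1 tape=__y[x]zzyx   (s3,x)→(s1,z,→)
state=s1 head=0 tape=__yz[z]zyx   (s1,z)→(s1,x,←)
state=s1 head=-1 tape=__y[z]xzyx   (s1,z)→(s1,x,←)
state=s1 head=-2 tape=__[y]xxzyx   (s1,y)→(s2,z,←)
state=s2 head=-3 tape=_[_]zxxzyx   (s2,_)→(s3,z,←)
state=s3 head=-4 tape=[_]zzxxzyx   (s3,_)→(s2,y,→)
state=s2 head=-3 tape=y[z]zxxzyx   (s2,z)→(s2,x,→)
state=s2 head=-2 tape=yx[z]xxzyx   (s2,z)→(s2,x,→)
state=s2 head=-1 tape=yxx[x]xzyx
M halts after 15 transitions.

15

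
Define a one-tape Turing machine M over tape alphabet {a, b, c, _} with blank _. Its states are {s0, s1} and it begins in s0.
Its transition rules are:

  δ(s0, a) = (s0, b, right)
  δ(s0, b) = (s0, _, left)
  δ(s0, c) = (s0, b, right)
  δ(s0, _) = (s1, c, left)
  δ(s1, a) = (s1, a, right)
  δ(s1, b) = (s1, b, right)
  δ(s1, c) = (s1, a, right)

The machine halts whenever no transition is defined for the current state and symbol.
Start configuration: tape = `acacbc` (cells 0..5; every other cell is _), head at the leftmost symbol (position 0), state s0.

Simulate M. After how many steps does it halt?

10

s0 | __[a]cacbc   read a → write b, move right, go to s0
s0 | __b[c]acbc   read c → write b, move right, go to s0
s0 | __bb[a]cbc   read a → write b, move right, go to s0
s0 | __bbb[c]bc   read c → write b, move right, go to s0
s0 | __bbbb[b]c   read b → write _, move left, go to s0
s0 | __bbb[b]_c   read b → write _, move left, go to s0
s0 | __bb[b]__c   read b → write _, move left, go to s0
s0 | __b[b]___c   read b → write _, move left, go to s0
s0 | __[b]____c   read b → write _, move left, go to s0
s0 | _[_]_____c   read _ → write c, move left, go to s1
s1 | [_]c_____c
M halts after 10 transitions.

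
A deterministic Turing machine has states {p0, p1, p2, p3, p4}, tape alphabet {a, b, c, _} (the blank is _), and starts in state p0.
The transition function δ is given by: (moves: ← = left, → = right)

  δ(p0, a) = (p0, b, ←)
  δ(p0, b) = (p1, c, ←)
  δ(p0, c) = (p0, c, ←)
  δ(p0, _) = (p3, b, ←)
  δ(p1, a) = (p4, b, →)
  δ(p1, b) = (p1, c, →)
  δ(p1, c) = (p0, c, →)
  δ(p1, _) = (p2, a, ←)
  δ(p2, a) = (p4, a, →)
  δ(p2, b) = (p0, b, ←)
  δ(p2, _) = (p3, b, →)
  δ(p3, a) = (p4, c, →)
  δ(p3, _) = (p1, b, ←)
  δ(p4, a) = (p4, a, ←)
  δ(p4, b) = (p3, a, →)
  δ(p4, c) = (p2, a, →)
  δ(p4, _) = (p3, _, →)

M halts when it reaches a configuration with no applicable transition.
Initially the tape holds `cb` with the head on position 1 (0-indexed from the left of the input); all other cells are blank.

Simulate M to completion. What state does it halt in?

state=p0 head=1 tape=____c[b]   (p0,b)→(p1,c,←)
state=p1 head=0 tape=____[c]c   (p1,c)→(p0,c,→)
state=p0 head=1 tape=____c[c]   (p0,c)→(p0,c,←)
state=p0 head=0 tape=____[c]c   (p0,c)→(p0,c,←)
state=p0 head=-1 tape=___[_]cc   (p0,_)→(p3,b,←)
state=p3 head=-2 tape=__[_]bcc   (p3,_)→(p1,b,←)
state=p1 head=-3 tape=_[_]bbcc   (p1,_)→(p2,a,←)
state=p2 head=-4 tape=[_]abbcc   (p2,_)→(p3,b,→)
state=p3 head=-3 tape=b[a]bbcc   (p3,a)→(p4,c,→)
state=p4 head=-2 tape=bc[b]bcc   (p4,b)→(p3,a,→)
state=p3 head=-1 tape=bca[b]cc
No transition is defined for (p3, b); M halts in state p3.

p3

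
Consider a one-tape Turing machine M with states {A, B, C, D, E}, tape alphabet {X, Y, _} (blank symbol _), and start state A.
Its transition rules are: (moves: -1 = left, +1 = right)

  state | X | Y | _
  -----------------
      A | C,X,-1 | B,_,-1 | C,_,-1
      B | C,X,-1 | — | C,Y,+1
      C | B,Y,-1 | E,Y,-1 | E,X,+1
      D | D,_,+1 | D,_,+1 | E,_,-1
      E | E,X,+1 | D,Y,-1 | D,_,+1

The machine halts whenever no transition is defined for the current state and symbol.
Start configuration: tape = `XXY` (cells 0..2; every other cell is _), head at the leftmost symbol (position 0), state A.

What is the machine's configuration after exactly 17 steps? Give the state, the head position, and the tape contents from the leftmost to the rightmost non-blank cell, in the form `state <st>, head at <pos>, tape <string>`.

state D, head at 3, tape XX

state=A head=0 tape=_[X]XY_   (A,X)→(C,X,-1)
state=C head=-1 tape=[_]XXY_   (C,_)→(E,X,+1)
state=E head=0 tape=X[X]XY_   (E,X)→(E,X,+1)
state=E head=1 tape=XX[X]Y_   (E,X)→(E,X,+1)
state=E head=2 tape=XXX[Y]_   (E,Y)→(D,Y,-1)
state=D head=1 tape=XX[X]Y_   (D,X)→(D,_,+1)
state=D head=2 tape=XX_[Y]_   (D,Y)→(D,_,+1)
state=D head=3 tape=XX__[_]   (D,_)→(E,_,-1)
state=E head=2 tape=XX_[_]_   (E,_)→(D,_,+1)
state=D head=3 tape=XX__[_]   (D,_)→(E,_,-1)
state=E head=2 tape=XX_[_]_   (E,_)→(D,_,+1)
state=D head=3 tape=XX__[_]   (D,_)→(E,_,-1)
state=E head=2 tape=XX_[_]_   (E,_)→(D,_,+1)
state=D head=3 tape=XX__[_]   (D,_)→(E,_,-1)
state=E head=2 tape=XX_[_]_   (E,_)→(D,_,+1)
state=D head=3 tape=XX__[_]   (D,_)→(E,_,-1)
state=E head=2 tape=XX_[_]_   (E,_)→(D,_,+1)
state=D head=3 tape=XX__[_]
After 17 steps: state D, head at 3, tape XX.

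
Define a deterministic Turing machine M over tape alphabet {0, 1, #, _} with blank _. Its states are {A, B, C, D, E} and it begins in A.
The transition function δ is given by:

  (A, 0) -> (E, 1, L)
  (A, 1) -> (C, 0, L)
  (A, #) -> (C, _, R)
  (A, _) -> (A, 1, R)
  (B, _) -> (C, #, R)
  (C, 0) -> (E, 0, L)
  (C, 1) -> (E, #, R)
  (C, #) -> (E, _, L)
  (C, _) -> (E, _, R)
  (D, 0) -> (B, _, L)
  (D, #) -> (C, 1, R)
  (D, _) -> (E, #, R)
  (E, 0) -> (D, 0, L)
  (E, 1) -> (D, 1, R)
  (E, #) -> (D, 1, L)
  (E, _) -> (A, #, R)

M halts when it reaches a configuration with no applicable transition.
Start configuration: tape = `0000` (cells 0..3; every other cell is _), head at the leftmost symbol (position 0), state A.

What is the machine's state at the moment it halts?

D

A | __[0]000   read 0 → write 1, move L, go to E
E | _[_]1000   read _ → write #, move R, go to A
A | _#[1]000   read 1 → write 0, move L, go to C
C | _[#]0000   read # → write _, move L, go to E
E | [_]_0000   read _ → write #, move R, go to A
A | #[_]0000   read _ → write 1, move R, go to A
A | #1[0]000   read 0 → write 1, move L, go to E
E | #[1]1000   read 1 → write 1, move R, go to D
D | #1[1]000
No transition is defined for (D, 1); M halts in state D.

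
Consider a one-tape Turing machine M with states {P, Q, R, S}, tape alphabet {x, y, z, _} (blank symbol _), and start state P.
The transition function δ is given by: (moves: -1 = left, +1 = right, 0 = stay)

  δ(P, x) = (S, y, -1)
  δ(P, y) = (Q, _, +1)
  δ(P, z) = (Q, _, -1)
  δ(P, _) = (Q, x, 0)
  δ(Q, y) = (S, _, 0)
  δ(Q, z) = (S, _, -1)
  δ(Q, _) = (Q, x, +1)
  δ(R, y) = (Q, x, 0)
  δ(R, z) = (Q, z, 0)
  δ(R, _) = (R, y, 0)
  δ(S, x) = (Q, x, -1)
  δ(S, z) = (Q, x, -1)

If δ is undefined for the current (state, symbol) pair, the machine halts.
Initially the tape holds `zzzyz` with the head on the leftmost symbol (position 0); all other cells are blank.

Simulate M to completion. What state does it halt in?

Q

P | _[z]zzyz   read z → write _, move -1, go to Q
Q | [_]_zzyz   read _ → write x, move +1, go to Q
Q | x[_]zzyz   read _ → write x, move +1, go to Q
Q | xx[z]zyz   read z → write _, move -1, go to S
S | x[x]_zyz   read x → write x, move -1, go to Q
Q | [x]x_zyz
No transition is defined for (Q, x); M halts in state Q.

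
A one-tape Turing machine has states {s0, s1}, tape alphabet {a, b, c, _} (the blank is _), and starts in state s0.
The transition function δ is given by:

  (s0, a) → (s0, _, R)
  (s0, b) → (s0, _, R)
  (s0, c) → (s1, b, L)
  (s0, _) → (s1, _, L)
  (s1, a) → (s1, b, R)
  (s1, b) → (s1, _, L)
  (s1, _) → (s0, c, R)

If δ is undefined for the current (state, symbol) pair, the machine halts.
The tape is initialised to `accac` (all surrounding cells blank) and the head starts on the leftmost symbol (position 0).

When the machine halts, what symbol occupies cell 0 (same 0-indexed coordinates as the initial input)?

s0 | [a]ccac_   read a → write _, move R, go to s0
s0 | _[c]cac_   read c → write b, move L, go to s1
s1 | [_]bcac_   read _ → write c, move R, go to s0
s0 | c[b]cac_   read b → write _, move R, go to s0
s0 | c_[c]ac_   read c → write b, move L, go to s1
s1 | c[_]bac_   read _ → write c, move R, go to s0
s0 | cc[b]ac_   read b → write _, move R, go to s0
s0 | cc_[a]c_   read a → write _, move R, go to s0
s0 | cc__[c]_   read c → write b, move L, go to s1
s1 | cc_[_]b_   read _ → write c, move R, go to s0
s0 | cc_c[b]_   read b → write _, move R, go to s0
s0 | cc_c_[_]   read _ → write _, move L, go to s1
s1 | cc_c[_]_   read _ → write c, move R, go to s0
s0 | cc_cc[_]   read _ → write _, move L, go to s1
s1 | cc_c[c]_
Cell 0 holds c when M halts.

c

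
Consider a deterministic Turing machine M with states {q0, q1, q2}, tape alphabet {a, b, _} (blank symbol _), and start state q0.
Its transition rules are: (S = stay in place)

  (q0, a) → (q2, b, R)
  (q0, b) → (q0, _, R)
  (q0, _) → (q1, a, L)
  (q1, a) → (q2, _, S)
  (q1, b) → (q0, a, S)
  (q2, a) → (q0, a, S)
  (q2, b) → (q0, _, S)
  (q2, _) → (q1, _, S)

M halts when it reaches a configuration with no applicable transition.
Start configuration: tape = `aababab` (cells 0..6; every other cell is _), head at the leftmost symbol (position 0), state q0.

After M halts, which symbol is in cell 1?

b

q0 | [a]ababab_   read a → write b, move R, go to q2
q2 | b[a]babab_   read a → write a, move S, go to q0
q0 | b[a]babab_   read a → write b, move R, go to q2
q2 | bb[b]abab_   read b → write _, move S, go to q0
q0 | bb[_]abab_   read _ → write a, move L, go to q1
q1 | b[b]aabab_   read b → write a, move S, go to q0
q0 | b[a]aabab_   read a → write b, move R, go to q2
q2 | bb[a]abab_   read a → write a, move S, go to q0
q0 | bb[a]abab_   read a → write b, move R, go to q2
q2 | bbb[a]bab_   read a → write a, move S, go to q0
q0 | bbb[a]bab_   read a → write b, move R, go to q2
q2 | bbbb[b]ab_   read b → write _, move S, go to q0
q0 | bbbb[_]ab_   read _ → write a, move L, go to q1
q1 | bbb[b]aab_   read b → write a, move S, go to q0
q0 | bbb[a]aab_   read a → write b, move R, go to q2
q2 | bbbb[a]ab_   read a → write a, move S, go to q0
q0 | bbbb[a]ab_   read a → write b, move R, go to q2
q2 | bbbbb[a]b_   read a → write a, move S, go to q0
q0 | bbbbb[a]b_   read a → write b, move R, go to q2
q2 | bbbbbb[b]_   read b → write _, move S, go to q0
q0 | bbbbbb[_]_   read _ → write a, move L, go to q1
q1 | bbbbb[b]a_   read b → write a, move S, go to q0
q0 | bbbbb[a]a_   read a → write b, move R, go to q2
q2 | bbbbbb[a]_   read a → write a, move S, go to q0
q0 | bbbbbb[a]_   read a → write b, move R, go to q2
q2 | bbbbbbb[_]   read _ → write _, move S, go to q1
q1 | bbbbbbb[_]
Cell 1 holds b when M halts.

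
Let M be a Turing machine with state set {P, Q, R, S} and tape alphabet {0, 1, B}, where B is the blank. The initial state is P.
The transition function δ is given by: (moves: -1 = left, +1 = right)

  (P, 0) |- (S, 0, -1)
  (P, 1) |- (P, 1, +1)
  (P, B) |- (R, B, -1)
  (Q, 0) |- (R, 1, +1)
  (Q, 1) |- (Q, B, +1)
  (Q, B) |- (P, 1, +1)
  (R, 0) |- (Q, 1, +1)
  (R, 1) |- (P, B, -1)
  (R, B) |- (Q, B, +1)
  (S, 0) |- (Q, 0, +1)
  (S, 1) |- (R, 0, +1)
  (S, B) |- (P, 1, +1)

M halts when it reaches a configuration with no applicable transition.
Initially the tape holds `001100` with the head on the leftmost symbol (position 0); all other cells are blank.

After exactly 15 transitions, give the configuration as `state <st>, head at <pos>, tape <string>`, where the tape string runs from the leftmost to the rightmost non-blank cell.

state=P head=0 tape=BB[0]01100   (P,0)→(S,0,-1)
state=S head=-1 tape=B[B]001100   (S,B)→(P,1,+1)
state=P head=0 tape=B1[0]01100   (P,0)→(S,0,-1)
state=S head=-1 tape=B[1]001100   (S,1)→(R,0,+1)
state=R head=0 tape=B0[0]01100   (R,0)→(Q,1,+1)
state=Q head=1 tape=B01[0]1100   (Q,0)→(R,1,+1)
state=R head=2 tape=B011[1]100   (R,1)→(P,B,-1)
state=P head=1 tape=B01[1]B100   (P,1)→(P,1,+1)
state=P head=2 tape=B011[B]100   (P,B)→(R,B,-1)
state=R head=1 tape=B01[1]B100   (R,1)→(P,B,-1)
state=P head=0 tape=B0[1]BB100   (P,1)→(P,1,+1)
state=P head=1 tape=B01[B]B100   (P,B)→(R,B,-1)
state=R head=0 tape=B0[1]BB100   (R,1)→(P,B,-1)
state=P head=-1 tape=B[0]BBB100   (P,0)→(S,0,-1)
state=S head=-2 tape=[B]0BBB100   (S,B)→(P,1,+1)
state=P head=-1 tape=1[0]BBB100
After 15 steps: state P, head at -1, tape 10BBB100.

state P, head at -1, tape 10BBB100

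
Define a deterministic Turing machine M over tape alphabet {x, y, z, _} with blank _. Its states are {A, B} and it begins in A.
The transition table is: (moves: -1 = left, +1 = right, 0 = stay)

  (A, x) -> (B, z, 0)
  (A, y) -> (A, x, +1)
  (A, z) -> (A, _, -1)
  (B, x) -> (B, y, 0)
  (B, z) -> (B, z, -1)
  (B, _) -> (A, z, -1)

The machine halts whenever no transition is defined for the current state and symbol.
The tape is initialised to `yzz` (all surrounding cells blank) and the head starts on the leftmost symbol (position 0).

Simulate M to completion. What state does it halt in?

state=A head=0 tape=__[y]zz   (A,y)→(A,x,+1)
state=A head=1 tape=__x[z]z   (A,z)→(A,_,-1)
state=A head=0 tape=__[x]_z   (A,x)→(B,z,0)
state=B head=0 tape=__[z]_z   (B,z)→(B,z,-1)
state=B head=-1 tape=_[_]z_z   (B,_)→(A,z,-1)
state=A head=-2 tape=[_]zz_z
No transition is defined for (A, _); M halts in state A.

A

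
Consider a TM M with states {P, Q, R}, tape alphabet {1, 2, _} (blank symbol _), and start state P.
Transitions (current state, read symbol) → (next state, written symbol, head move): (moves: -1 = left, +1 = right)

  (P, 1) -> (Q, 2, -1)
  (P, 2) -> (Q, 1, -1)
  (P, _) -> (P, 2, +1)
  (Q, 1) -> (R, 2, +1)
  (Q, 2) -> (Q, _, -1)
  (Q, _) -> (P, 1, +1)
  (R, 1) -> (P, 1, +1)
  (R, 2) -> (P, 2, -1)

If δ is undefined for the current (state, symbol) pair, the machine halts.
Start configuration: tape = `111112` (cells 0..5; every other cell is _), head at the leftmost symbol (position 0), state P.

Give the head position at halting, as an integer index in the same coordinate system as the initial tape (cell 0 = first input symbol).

P | __[1]11112   read 1 → write 2, move -1, go to Q
Q | _[_]211112   read _ → write 1, move +1, go to P
P | _1[2]11112   read 2 → write 1, move -1, go to Q
Q | _[1]111112   read 1 → write 2, move +1, go to R
R | _2[1]11112   read 1 → write 1, move +1, go to P
P | _21[1]1112   read 1 → write 2, move -1, go to Q
Q | _2[1]21112   read 1 → write 2, move +1, go to R
R | _22[2]1112   read 2 → write 2, move -1, go to P
P | _2[2]21112   read 2 → write 1, move -1, go to Q
Q | _[2]121112   read 2 → write _, move -1, go to Q
Q | [_]_121112   read _ → write 1, move +1, go to P
P | 1[_]121112   read _ → write 2, move +1, go to P
P | 12[1]21112   read 1 → write 2, move -1, go to Q
Q | 1[2]221112   read 2 → write _, move -1, go to Q
Q | [1]_221112   read 1 → write 2, move +1, go to R
R | 2[_]221112
At halt the head is at cell -1.

-1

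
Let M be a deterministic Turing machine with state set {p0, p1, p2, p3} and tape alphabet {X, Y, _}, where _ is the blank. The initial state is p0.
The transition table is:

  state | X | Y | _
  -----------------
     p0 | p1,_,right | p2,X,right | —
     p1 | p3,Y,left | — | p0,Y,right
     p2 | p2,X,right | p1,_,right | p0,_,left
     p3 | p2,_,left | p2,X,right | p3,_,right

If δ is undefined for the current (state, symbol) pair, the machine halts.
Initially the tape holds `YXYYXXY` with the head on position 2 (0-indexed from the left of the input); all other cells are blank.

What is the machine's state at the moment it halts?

p0

state=p0 head=2 tape=YX[Y]YXXY__   (p0,Y)→(p2,X,right)
state=p2 head=3 tape=YXX[Y]XXY__   (p2,Y)→(p1,_,right)
state=p1 head=4 tape=YXX_[X]XY__   (p1,X)→(p3,Y,left)
state=p3 head=3 tape=YXX[_]YXY__   (p3,_)→(p3,_,right)
state=p3 head=4 tape=YXX_[Y]XY__   (p3,Y)→(p2,X,right)
state=p2 head=5 tape=YXX_X[X]Y__   (p2,X)→(p2,X,right)
state=p2 head=6 tape=YXX_XX[Y]__   (p2,Y)→(p1,_,right)
state=p1 head=7 tape=YXX_XX_[_]_   (p1,_)→(p0,Y,right)
state=p0 head=8 tape=YXX_XX_Y[_]
No transition is defined for (p0, _); M halts in state p0.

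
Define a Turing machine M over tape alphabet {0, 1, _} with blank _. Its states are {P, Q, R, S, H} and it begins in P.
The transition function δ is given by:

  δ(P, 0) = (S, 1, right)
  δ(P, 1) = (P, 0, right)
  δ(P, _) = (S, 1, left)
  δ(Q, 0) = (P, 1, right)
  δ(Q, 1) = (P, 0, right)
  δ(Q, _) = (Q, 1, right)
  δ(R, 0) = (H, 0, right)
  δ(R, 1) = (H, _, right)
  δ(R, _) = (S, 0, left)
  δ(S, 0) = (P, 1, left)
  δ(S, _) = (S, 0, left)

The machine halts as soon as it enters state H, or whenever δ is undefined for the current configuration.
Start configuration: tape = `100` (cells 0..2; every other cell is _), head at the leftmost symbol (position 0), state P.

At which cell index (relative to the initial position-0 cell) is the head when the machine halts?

2

state=P head=0 tape=[1]00_   (P,1)→(P,0,right)
state=P head=1 tape=0[0]0_   (P,0)→(S,1,right)
state=S head=2 tape=01[0]_   (S,0)→(P,1,left)
state=P head=1 tape=0[1]1_   (P,1)→(P,0,right)
state=P head=2 tape=00[1]_   (P,1)→(P,0,right)
state=P head=3 tape=000[_]   (P,_)→(S,1,left)
state=S head=2 tape=00[0]1   (S,0)→(P,1,left)
state=P head=1 tape=0[0]11   (P,0)→(S,1,right)
state=S head=2 tape=01[1]1
At halt the head is at cell 2.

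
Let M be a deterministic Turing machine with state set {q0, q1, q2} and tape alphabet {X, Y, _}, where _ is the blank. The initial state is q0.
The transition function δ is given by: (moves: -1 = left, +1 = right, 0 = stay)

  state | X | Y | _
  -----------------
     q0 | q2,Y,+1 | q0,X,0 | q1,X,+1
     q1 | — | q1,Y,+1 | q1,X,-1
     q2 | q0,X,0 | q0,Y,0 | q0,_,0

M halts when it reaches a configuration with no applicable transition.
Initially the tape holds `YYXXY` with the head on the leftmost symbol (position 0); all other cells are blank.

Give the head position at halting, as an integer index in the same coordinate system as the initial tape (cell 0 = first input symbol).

5

q0 | [Y]YXXY__   read Y → write X, move 0, go to q0
q0 | [X]YXXY__   read X → write Y, move +1, go to q2
q2 | Y[Y]XXY__   read Y → write Y, move 0, go to q0
q0 | Y[Y]XXY__   read Y → write X, move 0, go to q0
q0 | Y[X]XXY__   read X → write Y, move +1, go to q2
q2 | YY[X]XY__   read X → write X, move 0, go to q0
q0 | YY[X]XY__   read X → write Y, move +1, go to q2
q2 | YYY[X]Y__   read X → write X, move 0, go to q0
q0 | YYY[X]Y__   read X → write Y, move +1, go to q2
q2 | YYYY[Y]__   read Y → write Y, move 0, go to q0
q0 | YYYY[Y]__   read Y → write X, move 0, go to q0
q0 | YYYY[X]__   read X → write Y, move +1, go to q2
q2 | YYYYY[_]_   read _ → write _, move 0, go to q0
q0 | YYYYY[_]_   read _ → write X, move +1, go to q1
q1 | YYYYYX[_]   read _ → write X, move -1, go to q1
q1 | YYYYY[X]X
At halt the head is at cell 5.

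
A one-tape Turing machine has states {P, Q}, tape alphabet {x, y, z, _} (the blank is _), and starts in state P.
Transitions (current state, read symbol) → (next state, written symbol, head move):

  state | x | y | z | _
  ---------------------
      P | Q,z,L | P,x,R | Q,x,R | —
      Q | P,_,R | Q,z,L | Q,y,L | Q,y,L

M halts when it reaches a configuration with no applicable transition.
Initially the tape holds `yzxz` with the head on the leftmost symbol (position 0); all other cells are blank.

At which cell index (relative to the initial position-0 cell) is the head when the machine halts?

P | [y]zxz__   read y → write x, move R, go to P
P | x[z]xz__   read z → write x, move R, go to Q
Q | xx[x]z__   read x → write _, move R, go to P
P | xx_[z]__   read z → write x, move R, go to Q
Q | xx_x[_]_   read _ → write y, move L, go to Q
Q | xx_[x]y_   read x → write _, move R, go to P
P | xx__[y]_   read y → write x, move R, go to P
P | xx__x[_]
At halt the head is at cell 5.

5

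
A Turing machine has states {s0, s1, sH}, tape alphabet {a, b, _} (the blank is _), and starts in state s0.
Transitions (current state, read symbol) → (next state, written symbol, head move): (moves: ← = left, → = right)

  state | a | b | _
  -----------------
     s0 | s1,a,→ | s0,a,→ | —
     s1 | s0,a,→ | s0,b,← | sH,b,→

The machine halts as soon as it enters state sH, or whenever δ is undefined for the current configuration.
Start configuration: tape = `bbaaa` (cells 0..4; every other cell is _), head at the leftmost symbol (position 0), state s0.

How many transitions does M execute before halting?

6

s0 | [b]baaa__   read b → write a, move →, go to s0
s0 | a[b]aaa__   read b → write a, move →, go to s0
s0 | aa[a]aa__   read a → write a, move →, go to s1
s1 | aaa[a]a__   read a → write a, move →, go to s0
s0 | aaaa[a]__   read a → write a, move →, go to s1
s1 | aaaaa[_]_   read _ → write b, move →, go to sH
sH | aaaaab[_]
M halts after 6 transitions.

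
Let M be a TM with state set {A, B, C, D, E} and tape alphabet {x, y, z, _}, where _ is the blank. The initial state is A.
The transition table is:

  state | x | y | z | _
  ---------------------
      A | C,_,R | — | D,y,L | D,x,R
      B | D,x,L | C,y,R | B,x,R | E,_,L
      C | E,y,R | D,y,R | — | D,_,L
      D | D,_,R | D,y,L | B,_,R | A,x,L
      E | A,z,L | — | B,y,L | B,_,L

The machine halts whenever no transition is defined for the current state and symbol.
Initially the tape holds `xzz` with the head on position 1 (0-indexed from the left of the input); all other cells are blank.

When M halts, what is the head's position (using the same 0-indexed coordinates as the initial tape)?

state=A head=1 tape=_x[z]z   (A,z)→(D,y,L)
state=D head=0 tape=_[x]yz   (D,x)→(D,_,R)
state=D head=1 tape=__[y]z   (D,y)→(D,y,L)
state=D head=0 tape=_[_]yz   (D,_)→(A,x,L)
state=A head=-1 tape=[_]xyz   (A,_)→(D,x,R)
state=D head=0 tape=x[x]yz   (D,x)→(D,_,R)
state=D head=1 tape=x_[y]z   (D,y)→(D,y,L)
state=D head=0 tape=x[_]yz   (D,_)→(A,x,L)
state=A head=-1 tape=[x]xyz   (A,x)→(C,_,R)
state=C head=0 tape=_[x]yz   (C,x)→(E,y,R)
state=E head=1 tape=_y[y]z
At halt the head is at cell 1.

1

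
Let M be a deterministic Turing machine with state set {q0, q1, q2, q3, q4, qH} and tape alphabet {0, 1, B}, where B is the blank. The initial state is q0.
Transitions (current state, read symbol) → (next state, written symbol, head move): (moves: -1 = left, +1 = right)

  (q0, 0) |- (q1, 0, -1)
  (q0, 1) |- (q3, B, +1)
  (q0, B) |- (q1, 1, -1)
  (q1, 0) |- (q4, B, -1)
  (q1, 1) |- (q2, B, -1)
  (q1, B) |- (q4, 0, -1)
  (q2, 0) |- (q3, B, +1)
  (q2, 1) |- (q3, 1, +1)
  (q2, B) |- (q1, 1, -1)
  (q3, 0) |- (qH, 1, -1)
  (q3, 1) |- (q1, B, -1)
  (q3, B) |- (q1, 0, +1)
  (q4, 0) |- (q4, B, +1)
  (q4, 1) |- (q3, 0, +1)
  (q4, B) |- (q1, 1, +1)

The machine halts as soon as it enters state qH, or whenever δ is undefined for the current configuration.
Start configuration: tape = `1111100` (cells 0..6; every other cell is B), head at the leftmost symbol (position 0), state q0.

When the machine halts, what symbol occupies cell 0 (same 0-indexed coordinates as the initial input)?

state=q0 head=0 tape=B[1]111100   (q0,1)→(q3,B,+1)
state=q3 head=1 tape=BB[1]11100   (q3,1)→(q1,B,-1)
state=q1 head=0 tape=B[B]B11100   (q1,B)→(q4,0,-1)
state=q4 head=-1 tape=[B]0B11100   (q4,B)→(q1,1,+1)
state=q1 head=0 tape=1[0]B11100   (q1,0)→(q4,B,-1)
state=q4 head=-1 tape=[1]BB11100   (q4,1)→(q3,0,+1)
state=q3 head=0 tape=0[B]B11100   (q3,B)→(q1,0,+1)
state=q1 head=1 tape=00[B]11100   (q1,B)→(q4,0,-1)
state=q4 head=0 tape=0[0]011100   (q4,0)→(q4,B,+1)
state=q4 head=1 tape=0B[0]11100   (q4,0)→(q4,B,+1)
state=q4 head=2 tape=0BB[1]1100   (q4,1)→(q3,0,+1)
state=q3 head=3 tape=0BB0[1]100   (q3,1)→(q1,B,-1)
state=q1 head=2 tape=0BB[0]B100   (q1,0)→(q4,B,-1)
state=q4 head=1 tape=0B[B]BB100   (q4,B)→(q1,1,+1)
state=q1 head=2 tape=0B1[B]B100   (q1,B)→(q4,0,-1)
state=q4 head=1 tape=0B[1]0B100   (q4,1)→(q3,0,+1)
state=q3 head=2 tape=0B0[0]B100   (q3,0)→(qH,1,-1)
state=qH head=1 tape=0B[0]1B100
Cell 0 holds B when M halts.

B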